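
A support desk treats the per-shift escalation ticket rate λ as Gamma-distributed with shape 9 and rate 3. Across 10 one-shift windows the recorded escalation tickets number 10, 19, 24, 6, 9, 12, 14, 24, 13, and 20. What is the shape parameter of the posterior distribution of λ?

Total count: 10 + 19 + 24 + 6 + 9 + 12 + 14 + 24 + 13 + 20 = 151.
Total exposure: 10 shifts.
The Gamma prior is conjugate for the Poisson rate, so λ | data ~ Gamma(9+151, 3+10) = Gamma(160, 13).

160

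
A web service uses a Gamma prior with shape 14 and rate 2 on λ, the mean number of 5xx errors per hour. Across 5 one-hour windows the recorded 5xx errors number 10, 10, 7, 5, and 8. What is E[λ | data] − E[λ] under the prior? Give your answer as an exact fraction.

5/7

Total count: 10 + 10 + 7 + 5 + 8 = 40.
Total exposure: 5 hours.
Gamma(α, β) with Poisson data over total exposure Σt gives posterior Gamma(α+Σx, β+Σt) = Gamma(54, 7).
Posterior mean = 54/7 = 54/7; prior mean = 14/2 = 7. Difference = 54/7 − 7 = 5/7.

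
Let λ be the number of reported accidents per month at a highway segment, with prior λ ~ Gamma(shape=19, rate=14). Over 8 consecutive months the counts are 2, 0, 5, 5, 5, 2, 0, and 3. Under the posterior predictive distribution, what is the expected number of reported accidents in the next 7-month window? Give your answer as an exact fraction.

287/22

Total count: 2 + 0 + 5 + 5 + 5 + 2 + 0 + 3 = 22.
Total exposure: 8 months.
Conjugate update: add total count to the shape and total exposure to the rate, giving Gamma(41, 22).
Predictive mean over a 7-month window = T·E[λ|data] = 7·41/22 = 287/22.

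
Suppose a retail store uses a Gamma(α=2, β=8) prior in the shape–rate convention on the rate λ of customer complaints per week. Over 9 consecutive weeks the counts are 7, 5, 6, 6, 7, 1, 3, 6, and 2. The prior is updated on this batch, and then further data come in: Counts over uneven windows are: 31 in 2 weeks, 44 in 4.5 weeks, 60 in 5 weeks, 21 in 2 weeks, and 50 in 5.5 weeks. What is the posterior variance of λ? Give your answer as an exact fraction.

251/1296

Total count: 7 + 5 + 6 + 6 + 7 + 1 + 3 + 6 + 2 = 43.
Total exposure: 9 weeks.
After the first batch: Gamma(2 + 43, 8 + 9) = Gamma(45, 17).
Total count: 31 + 44 + 60 + 21 + 50 = 206.
Total exposure: 2 + 4.5 + 5 + 2 + 5.5 = 19 weeks.
After the second batch: Gamma(45 + 206, 17 + 19) = Gamma(251, 36).
Posterior variance = α'/β'² = 251/1296.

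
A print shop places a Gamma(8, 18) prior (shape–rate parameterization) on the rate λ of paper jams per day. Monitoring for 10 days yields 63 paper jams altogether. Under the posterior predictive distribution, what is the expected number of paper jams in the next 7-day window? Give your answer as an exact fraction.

71/4

Total count 63 over total exposure 10 days.
Conjugate update: add total count to the shape and total exposure to the rate, giving Gamma(71, 28).
Predictive mean over a 7-day window = T·E[λ|data] = 7·71/28 = 71/4.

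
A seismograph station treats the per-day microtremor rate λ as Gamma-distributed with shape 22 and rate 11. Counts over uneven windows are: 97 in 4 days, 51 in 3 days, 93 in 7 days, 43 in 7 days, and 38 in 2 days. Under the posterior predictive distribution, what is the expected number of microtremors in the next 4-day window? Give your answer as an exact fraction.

688/17

Total count: 97 + 51 + 93 + 43 + 38 = 322.
Total exposure: 4 + 3 + 7 + 7 + 2 = 23 days.
Posterior: α' = 22 + 322 = 344, β' = 11 + 23 = 34.
Predictive mean over a 4-day window = T·E[λ|data] = 4·344/34 = 688/17.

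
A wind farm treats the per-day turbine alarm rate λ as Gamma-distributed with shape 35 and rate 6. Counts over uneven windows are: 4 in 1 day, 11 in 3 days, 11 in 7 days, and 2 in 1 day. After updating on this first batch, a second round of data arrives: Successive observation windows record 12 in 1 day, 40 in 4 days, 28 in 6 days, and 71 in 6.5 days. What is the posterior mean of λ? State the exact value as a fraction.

Total count: 4 + 11 + 11 + 2 = 28.
Total exposure: 1 + 3 + 7 + 1 = 12 days.
After the first batch: Gamma(35 + 28, 6 + 12) = Gamma(63, 18).
Total count: 12 + 40 + 28 + 71 = 151.
Total exposure: 1 + 4 + 6 + 6.5 = 17.5 days.
After the second batch: Gamma(63 + 151, 18 + 17.5) = Gamma(214, 71/2).
Posterior mean = α'/β' = 214/(71/2) = 428/71.

428/71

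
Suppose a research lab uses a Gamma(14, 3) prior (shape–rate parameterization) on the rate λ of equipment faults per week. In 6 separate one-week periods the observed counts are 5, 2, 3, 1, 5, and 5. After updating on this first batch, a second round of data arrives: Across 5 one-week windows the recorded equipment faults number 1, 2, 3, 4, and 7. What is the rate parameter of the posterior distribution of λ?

14

Total count: 5 + 2 + 3 + 1 + 5 + 5 = 21.
Total exposure: 6 weeks.
After the first batch: Gamma(14 + 21, 3 + 6) = Gamma(35, 9).
Total count: 1 + 2 + 3 + 4 + 7 = 17.
Total exposure: 5 weeks.
After the second batch: Gamma(35 + 17, 9 + 5) = Gamma(52, 14).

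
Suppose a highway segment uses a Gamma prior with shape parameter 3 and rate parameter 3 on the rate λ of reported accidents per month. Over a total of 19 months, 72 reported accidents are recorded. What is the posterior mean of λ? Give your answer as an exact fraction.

Total count 72 over total exposure 19 months.
Posterior: α' = 3 + 72 = 75, β' = 3 + 19 = 22.
Posterior mean = α'/β' = 75/22.

75/22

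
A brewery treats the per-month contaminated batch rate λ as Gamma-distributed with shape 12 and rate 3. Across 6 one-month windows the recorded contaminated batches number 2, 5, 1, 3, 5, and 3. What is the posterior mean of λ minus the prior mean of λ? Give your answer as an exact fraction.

-5/9

Total count: 2 + 5 + 1 + 3 + 5 + 3 = 19.
Total exposure: 6 months.
By Gamma–Poisson conjugacy, the posterior is Gamma(α + Σx, β + Σt) = Gamma(12 + 19, 3 + 6) = Gamma(31, 9).
Posterior mean = 31/9 = 31/9; prior mean = 12/3 = 4. Difference = 31/9 − 4 = -5/9.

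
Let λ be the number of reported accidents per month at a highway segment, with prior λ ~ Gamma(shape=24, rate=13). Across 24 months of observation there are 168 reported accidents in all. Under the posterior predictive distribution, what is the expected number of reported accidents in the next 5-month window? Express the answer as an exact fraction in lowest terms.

Total count 168 over total exposure 24 months.
Gamma(α, β) with Poisson data over total exposure Σt gives posterior Gamma(α+Σx, β+Σt) = Gamma(192, 37).
Predictive mean over a 5-month window = T·E[λ|data] = 5·192/37 = 960/37.

960/37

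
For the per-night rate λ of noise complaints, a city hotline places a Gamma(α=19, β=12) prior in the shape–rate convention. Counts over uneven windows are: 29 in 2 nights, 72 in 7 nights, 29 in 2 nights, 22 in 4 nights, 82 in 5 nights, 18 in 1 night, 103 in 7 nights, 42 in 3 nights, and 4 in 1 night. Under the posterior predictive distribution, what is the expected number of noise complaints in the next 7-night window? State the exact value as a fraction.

Total count: 29 + 72 + 29 + 22 + 82 + 18 + 103 + 42 + 4 = 401.
Total exposure: 2 + 7 + 2 + 4 + 5 + 1 + 7 + 3 + 1 = 32 nights.
Posterior: α' = 19 + 401 = 420, β' = 12 + 32 = 44.
Predictive mean over a 7-night window = T·E[λ|data] = 7·420/44 = 735/11.

735/11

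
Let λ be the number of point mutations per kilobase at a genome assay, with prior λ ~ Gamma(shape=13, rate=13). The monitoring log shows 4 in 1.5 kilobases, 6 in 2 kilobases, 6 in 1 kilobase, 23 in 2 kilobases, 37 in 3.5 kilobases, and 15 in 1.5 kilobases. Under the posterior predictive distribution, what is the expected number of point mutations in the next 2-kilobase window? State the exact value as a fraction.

416/49

Total count: 4 + 6 + 6 + 23 + 37 + 15 = 91.
Total exposure: 1.5 + 2 + 1 + 2 + 3.5 + 1.5 = 11.5 kilobases.
Conjugate update: add total count to the shape and total exposure to the rate, giving Gamma(104, 49/2).
Predictive mean over a 2-kilobase window = T·E[λ|data] = 2·104/(49/2) = 416/49.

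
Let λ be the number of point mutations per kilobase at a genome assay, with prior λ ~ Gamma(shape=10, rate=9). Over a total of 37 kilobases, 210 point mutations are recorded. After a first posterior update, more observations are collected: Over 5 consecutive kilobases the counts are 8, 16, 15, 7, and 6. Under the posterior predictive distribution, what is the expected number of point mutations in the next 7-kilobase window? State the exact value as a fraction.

Total count 210 over total exposure 37 kilobases.
After the first batch: Gamma(10 + 210, 9 + 37) = Gamma(220, 46).
Total count: 8 + 16 + 15 + 7 + 6 = 52.
Total exposure: 5 kilobases.
After the second batch: Gamma(220 + 52, 46 + 5) = Gamma(272, 51).
Predictive mean over a 7-kilobase window = T·E[λ|data] = 7·272/51 = 112/3.

112/3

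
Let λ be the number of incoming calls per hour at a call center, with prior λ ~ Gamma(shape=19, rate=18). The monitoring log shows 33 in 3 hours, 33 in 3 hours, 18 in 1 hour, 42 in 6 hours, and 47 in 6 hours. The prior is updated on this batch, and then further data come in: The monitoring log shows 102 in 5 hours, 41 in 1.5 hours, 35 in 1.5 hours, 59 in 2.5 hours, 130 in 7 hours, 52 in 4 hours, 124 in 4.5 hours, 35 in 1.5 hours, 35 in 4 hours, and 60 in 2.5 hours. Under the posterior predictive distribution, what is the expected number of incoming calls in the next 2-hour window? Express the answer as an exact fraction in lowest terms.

1730/71

Total count: 33 + 33 + 18 + 42 + 47 = 173.
Total exposure: 3 + 3 + 1 + 6 + 6 = 19 hours.
After the first batch: Gamma(19 + 173, 18 + 19) = Gamma(192, 37).
Total count: 102 + 41 + 35 + 59 + 130 + 52 + 124 + 35 + 35 + 60 = 673.
Total exposure: 5 + 1.5 + 1.5 + 2.5 + 7 + 4 + 4.5 + 1.5 + 4 + 2.5 = 34 hours.
After the second batch: Gamma(192 + 673, 37 + 34) = Gamma(865, 71).
Predictive mean over a 2-hour window = T·E[λ|data] = 2·865/71 = 1730/71.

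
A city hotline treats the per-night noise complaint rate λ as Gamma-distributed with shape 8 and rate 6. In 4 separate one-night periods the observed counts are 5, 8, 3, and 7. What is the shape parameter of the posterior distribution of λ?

31

Total count: 5 + 8 + 3 + 7 = 23.
Total exposure: 4 nights.
By Gamma–Poisson conjugacy, the posterior is Gamma(α + Σx, β + Σt) = Gamma(8 + 23, 6 + 4) = Gamma(31, 10).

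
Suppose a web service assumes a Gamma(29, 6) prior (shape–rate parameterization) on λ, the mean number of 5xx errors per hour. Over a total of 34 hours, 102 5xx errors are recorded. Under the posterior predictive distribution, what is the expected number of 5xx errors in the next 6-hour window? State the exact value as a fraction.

393/20

Total count 102 over total exposure 34 hours.
Conjugate update: add total count to the shape and total exposure to the rate, giving Gamma(131, 40).
Predictive mean over a 6-hour window = T·E[λ|data] = 6·131/40 = 393/20.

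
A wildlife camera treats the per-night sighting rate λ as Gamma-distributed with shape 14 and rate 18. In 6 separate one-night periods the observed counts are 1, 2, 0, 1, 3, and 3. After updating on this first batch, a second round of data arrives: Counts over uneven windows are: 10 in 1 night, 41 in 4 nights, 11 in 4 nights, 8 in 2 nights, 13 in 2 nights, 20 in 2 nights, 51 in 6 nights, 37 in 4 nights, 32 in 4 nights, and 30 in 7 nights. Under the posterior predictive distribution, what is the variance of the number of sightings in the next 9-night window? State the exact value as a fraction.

Total count: 1 + 2 + 0 + 1 + 3 + 3 = 10.
Total exposure: 6 nights.
After the first batch: Gamma(14 + 10, 18 + 6) = Gamma(24, 24).
Total count: 10 + 41 + 11 + 8 + 13 + 20 + 51 + 37 + 32 + 30 = 253.
Total exposure: 1 + 4 + 4 + 2 + 2 + 2 + 6 + 4 + 4 + 7 = 36 nights.
After the second batch: Gamma(24 + 253, 24 + 36) = Gamma(277, 60).
The posterior predictive for a window of length T is Negative Binomial with variance T·α'·(β'+T)/β'² = 9·277·69/3600 = 19113/400.

19113/400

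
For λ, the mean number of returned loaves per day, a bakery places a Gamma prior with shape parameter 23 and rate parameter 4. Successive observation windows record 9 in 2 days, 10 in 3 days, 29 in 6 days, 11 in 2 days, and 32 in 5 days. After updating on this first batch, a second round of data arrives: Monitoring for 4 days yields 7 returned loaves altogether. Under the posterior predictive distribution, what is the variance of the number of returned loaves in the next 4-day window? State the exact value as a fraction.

3630/169

Total count: 9 + 10 + 29 + 11 + 32 = 91.
Total exposure: 2 + 3 + 6 + 2 + 5 = 18 days.
After the first batch: Gamma(23 + 91, 4 + 18) = Gamma(114, 22).
Total count 7 over total exposure 4 days.
After the second batch: Gamma(114 + 7, 22 + 4) = Gamma(121, 26).
The posterior predictive for a window of length T is Negative Binomial with variance T·α'·(β'+T)/β'² = 4·121·30/676 = 3630/169.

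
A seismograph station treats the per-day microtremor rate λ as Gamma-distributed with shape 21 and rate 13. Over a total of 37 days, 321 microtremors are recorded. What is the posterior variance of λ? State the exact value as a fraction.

Total count 321 over total exposure 37 days.
Gamma(α, β) with Poisson data over total exposure Σt gives posterior Gamma(α+Σx, β+Σt) = Gamma(342, 50).
Posterior variance = α'/β'² = 342/2500 = 171/1250.

171/1250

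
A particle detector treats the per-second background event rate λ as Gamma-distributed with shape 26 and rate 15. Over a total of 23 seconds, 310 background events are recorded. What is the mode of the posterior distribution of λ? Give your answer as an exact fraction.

335/38

Total count 310 over total exposure 23 seconds.
Posterior: α' = 26 + 310 = 336, β' = 15 + 23 = 38.
Posterior mode = (α'−1)/β' = 335/38.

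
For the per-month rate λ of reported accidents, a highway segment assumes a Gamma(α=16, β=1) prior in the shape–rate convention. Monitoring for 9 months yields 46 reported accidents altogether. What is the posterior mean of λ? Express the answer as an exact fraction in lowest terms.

31/5

Total count 46 over total exposure 9 months.
Conjugate update: add total count to the shape and total exposure to the rate, giving Gamma(62, 10).
Posterior mean = α'/β' = 62/10 = 31/5.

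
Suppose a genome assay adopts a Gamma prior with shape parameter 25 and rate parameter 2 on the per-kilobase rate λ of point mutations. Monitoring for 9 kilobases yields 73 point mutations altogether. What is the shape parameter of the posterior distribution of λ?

98

Total count 73 over total exposure 9 kilobases.
Conjugate update: add total count to the shape and total exposure to the rate, giving Gamma(98, 11).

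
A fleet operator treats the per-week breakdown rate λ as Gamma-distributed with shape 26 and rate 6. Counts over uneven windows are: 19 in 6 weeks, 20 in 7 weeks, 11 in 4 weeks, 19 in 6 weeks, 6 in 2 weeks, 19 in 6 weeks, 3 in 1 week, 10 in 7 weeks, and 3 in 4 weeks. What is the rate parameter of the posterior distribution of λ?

Total count: 19 + 20 + 11 + 19 + 6 + 19 + 3 + 10 + 3 = 110.
Total exposure: 6 + 7 + 4 + 6 + 2 + 6 + 1 + 7 + 4 = 43 weeks.
The Gamma prior is conjugate for the Poisson rate, so λ | data ~ Gamma(26+110, 6+43) = Gamma(136, 49).

49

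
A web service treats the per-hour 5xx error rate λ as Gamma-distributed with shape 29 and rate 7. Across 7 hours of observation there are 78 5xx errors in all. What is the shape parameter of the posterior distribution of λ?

107

Total count 78 over total exposure 7 hours.
Posterior: α' = 29 + 78 = 107, β' = 7 + 7 = 14.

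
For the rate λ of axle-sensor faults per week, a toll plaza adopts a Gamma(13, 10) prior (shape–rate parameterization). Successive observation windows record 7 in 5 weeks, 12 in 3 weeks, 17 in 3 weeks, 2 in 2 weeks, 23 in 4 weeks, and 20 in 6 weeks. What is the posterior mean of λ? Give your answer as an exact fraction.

Total count: 7 + 12 + 17 + 2 + 23 + 20 = 81.
Total exposure: 5 + 3 + 3 + 2 + 4 + 6 = 23 weeks.
Conjugate update: add total count to the shape and total exposure to the rate, giving Gamma(94, 33).
Posterior mean = α'/β' = 94/33.

94/33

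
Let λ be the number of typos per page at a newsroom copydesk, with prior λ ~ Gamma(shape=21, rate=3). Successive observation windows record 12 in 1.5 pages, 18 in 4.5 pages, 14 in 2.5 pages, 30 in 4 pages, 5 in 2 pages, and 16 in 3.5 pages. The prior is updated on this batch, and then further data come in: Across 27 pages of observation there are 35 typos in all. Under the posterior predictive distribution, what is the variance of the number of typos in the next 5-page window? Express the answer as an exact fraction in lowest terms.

Total count: 12 + 18 + 14 + 30 + 5 + 16 = 95.
Total exposure: 1.5 + 4.5 + 2.5 + 4 + 2 + 3.5 = 18 pages.
After the first batch: Gamma(21 + 95, 3 + 18) = Gamma(116, 21).
Total count 35 over total exposure 27 pages.
After the second batch: Gamma(116 + 35, 21 + 27) = Gamma(151, 48).
The posterior predictive for a window of length T is Negative Binomial with variance T·α'·(β'+T)/β'² = 5·151·53/2304 = 40015/2304.

40015/2304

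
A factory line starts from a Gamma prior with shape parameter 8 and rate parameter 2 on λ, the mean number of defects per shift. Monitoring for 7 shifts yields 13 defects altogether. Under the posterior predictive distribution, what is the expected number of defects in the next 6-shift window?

Total count 13 over total exposure 7 shifts.
Posterior: α' = 8 + 13 = 21, β' = 2 + 7 = 9.
Predictive mean over a 6-shift window = T·E[λ|data] = 6·21/9 = 14.

14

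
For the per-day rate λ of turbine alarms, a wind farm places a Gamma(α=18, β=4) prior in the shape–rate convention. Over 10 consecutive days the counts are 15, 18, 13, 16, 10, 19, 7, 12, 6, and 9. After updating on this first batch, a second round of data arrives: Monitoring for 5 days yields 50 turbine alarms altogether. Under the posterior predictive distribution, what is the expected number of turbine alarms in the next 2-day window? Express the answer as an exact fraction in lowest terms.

386/19

Total count: 15 + 18 + 13 + 16 + 10 + 19 + 7 + 12 + 6 + 9 = 125.
Total exposure: 10 days.
After the first batch: Gamma(18 + 125, 4 + 10) = Gamma(143, 14).
Total count 50 over total exposure 5 days.
After the second batch: Gamma(143 + 50, 14 + 5) = Gamma(193, 19).
Predictive mean over a 2-day window = T·E[λ|data] = 2·193/19 = 386/19.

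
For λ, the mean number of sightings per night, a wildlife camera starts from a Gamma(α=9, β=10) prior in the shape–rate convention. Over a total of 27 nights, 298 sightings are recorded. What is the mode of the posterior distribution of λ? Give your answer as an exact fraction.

306/37

Total count 298 over total exposure 27 nights.
By Gamma–Poisson conjugacy, the posterior is Gamma(α + Σx, β + Σt) = Gamma(9 + 298, 10 + 27) = Gamma(307, 37).
Posterior mode = (α'−1)/β' = 306/37.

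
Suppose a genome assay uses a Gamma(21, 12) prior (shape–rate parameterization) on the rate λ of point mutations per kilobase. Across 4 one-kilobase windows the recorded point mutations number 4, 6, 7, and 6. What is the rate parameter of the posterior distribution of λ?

16

Total count: 4 + 6 + 7 + 6 = 23.
Total exposure: 4 kilobases.
By Gamma–Poisson conjugacy, the posterior is Gamma(α + Σx, β + Σt) = Gamma(21 + 23, 12 + 4) = Gamma(44, 16).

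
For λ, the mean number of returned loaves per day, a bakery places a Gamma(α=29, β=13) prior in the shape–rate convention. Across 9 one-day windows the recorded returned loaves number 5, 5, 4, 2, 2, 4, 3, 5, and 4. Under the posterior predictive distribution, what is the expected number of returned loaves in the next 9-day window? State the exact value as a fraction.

567/22

Total count: 5 + 5 + 4 + 2 + 2 + 4 + 3 + 5 + 4 = 34.
Total exposure: 9 days.
Conjugate update: add total count to the shape and total exposure to the rate, giving Gamma(63, 22).
Predictive mean over a 9-day window = T·E[λ|data] = 9·63/22 = 567/22.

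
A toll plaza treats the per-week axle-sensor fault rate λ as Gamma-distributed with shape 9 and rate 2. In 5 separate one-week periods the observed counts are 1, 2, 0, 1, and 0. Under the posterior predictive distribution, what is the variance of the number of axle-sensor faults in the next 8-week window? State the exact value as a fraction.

1560/49

Total count: 1 + 2 + 0 + 1 + 0 = 4.
Total exposure: 5 weeks.
Gamma(α, β) with Poisson data over total exposure Σt gives posterior Gamma(α+Σx, β+Σt) = Gamma(13, 7).
The posterior predictive for a window of length T is Negative Binomial with variance T·α'·(β'+T)/β'² = 8·13·15/49 = 1560/49.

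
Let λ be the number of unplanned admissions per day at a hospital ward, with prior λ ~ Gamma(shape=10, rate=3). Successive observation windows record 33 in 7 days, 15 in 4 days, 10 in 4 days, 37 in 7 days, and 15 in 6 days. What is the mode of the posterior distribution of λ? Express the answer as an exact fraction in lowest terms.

119/31

Total count: 33 + 15 + 10 + 37 + 15 = 110.
Total exposure: 7 + 4 + 4 + 7 + 6 = 28 days.
By Gamma–Poisson conjugacy, the posterior is Gamma(α + Σx, β + Σt) = Gamma(10 + 110, 3 + 28) = Gamma(120, 31).
Posterior mode = (α'−1)/β' = 119/31.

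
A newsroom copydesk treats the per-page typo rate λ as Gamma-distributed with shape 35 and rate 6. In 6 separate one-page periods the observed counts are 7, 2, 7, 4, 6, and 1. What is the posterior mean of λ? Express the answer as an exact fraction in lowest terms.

31/6

Total count: 7 + 2 + 7 + 4 + 6 + 1 = 27.
Total exposure: 6 pages.
The Gamma prior is conjugate for the Poisson rate, so λ | data ~ Gamma(35+27, 6+6) = Gamma(62, 12).
Posterior mean = α'/β' = 62/12 = 31/6.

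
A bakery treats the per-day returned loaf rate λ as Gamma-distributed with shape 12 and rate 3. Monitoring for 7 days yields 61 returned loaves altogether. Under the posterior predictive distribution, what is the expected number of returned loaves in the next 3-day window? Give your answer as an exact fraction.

Total count 61 over total exposure 7 days.
The Gamma prior is conjugate for the Poisson rate, so λ | data ~ Gamma(12+61, 3+7) = Gamma(73, 10).
Predictive mean over a 3-day window = T·E[λ|data] = 3·73/10 = 219/10.

219/10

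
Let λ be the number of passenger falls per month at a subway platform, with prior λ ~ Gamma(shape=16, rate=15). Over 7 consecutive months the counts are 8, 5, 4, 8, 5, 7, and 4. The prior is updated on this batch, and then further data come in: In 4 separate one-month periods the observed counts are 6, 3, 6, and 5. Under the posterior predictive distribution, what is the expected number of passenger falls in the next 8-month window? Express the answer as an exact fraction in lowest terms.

Total count: 8 + 5 + 4 + 8 + 5 + 7 + 4 = 41.
Total exposure: 7 months.
After the first batch: Gamma(16 + 41, 15 + 7) = Gamma(57, 22).
Total count: 6 + 3 + 6 + 5 = 20.
Total exposure: 4 months.
After the second batch: Gamma(57 + 20, 22 + 4) = Gamma(77, 26).
Predictive mean over an 8-month window = T·E[λ|data] = 8·77/26 = 308/13.

308/13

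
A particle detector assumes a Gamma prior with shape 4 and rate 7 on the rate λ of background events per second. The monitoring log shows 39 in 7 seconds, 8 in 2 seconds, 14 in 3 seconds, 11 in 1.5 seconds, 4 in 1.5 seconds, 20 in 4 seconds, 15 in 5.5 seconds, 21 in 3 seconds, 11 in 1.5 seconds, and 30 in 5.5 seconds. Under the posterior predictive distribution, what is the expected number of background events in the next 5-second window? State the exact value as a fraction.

Total count: 39 + 8 + 14 + 11 + 4 + 20 + 15 + 21 + 11 + 30 = 173.
Total exposure: 7 + 2 + 3 + 1.5 + 1.5 + 4 + 5.5 + 3 + 1.5 + 5.5 = 34.5 seconds.
Posterior: α' = 4 + 173 = 177, β' = 7 + 34.5 = 83/2.
Predictive mean over a 5-second window = T·E[λ|data] = 5·177/(83/2) = 1770/83.

1770/83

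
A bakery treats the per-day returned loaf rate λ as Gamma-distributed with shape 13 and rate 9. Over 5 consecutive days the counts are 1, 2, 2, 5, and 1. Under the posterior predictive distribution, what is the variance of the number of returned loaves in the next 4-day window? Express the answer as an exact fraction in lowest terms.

432/49

Total count: 1 + 2 + 2 + 5 + 1 = 11.
Total exposure: 5 days.
The Gamma prior is conjugate for the Poisson rate, so λ | data ~ Gamma(13+11, 9+5) = Gamma(24, 14).
The posterior predictive for a window of length T is Negative Binomial with variance T·α'·(β'+T)/β'² = 4·24·18/196 = 432/49.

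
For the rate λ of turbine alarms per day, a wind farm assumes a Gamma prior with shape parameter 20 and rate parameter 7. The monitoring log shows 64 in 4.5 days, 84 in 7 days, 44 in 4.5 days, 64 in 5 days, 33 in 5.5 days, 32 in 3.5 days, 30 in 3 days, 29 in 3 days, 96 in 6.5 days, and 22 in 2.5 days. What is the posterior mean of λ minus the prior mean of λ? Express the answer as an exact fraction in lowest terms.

1293/182

Total count: 64 + 84 + 44 + 64 + 33 + 32 + 30 + 29 + 96 + 22 = 498.
Total exposure: 4.5 + 7 + 4.5 + 5 + 5.5 + 3.5 + 3 + 3 + 6.5 + 2.5 = 45 days.
The Gamma prior is conjugate for the Poisson rate, so λ | data ~ Gamma(20+498, 7+45) = Gamma(518, 52).
Posterior mean = 518/52 = 259/26; prior mean = 20/7 = 20/7. Difference = 259/26 − 20/7 = 1293/182.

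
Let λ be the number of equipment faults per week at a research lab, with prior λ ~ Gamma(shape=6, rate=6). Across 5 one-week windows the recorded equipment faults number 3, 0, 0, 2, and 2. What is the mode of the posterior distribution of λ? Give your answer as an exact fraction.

Total count: 3 + 0 + 0 + 2 + 2 = 7.
Total exposure: 5 weeks.
Posterior: α' = 6 + 7 = 13, β' = 6 + 5 = 11.
Posterior mode = (α'−1)/β' = 12/11.

12/11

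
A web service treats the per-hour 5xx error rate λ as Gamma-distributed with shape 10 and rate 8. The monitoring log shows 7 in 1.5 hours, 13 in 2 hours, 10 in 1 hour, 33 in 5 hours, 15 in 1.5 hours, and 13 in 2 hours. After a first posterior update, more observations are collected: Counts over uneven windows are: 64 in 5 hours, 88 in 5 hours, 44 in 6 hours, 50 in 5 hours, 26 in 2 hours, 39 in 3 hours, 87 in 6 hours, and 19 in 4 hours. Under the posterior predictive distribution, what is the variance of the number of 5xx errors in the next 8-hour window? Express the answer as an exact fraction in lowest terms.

Total count: 7 + 13 + 10 + 33 + 15 + 13 = 91.
Total exposure: 1.5 + 2 + 1 + 5 + 1.5 + 2 = 13 hours.
After the first batch: Gamma(10 + 91, 8 + 13) = Gamma(101, 21).
Total count: 64 + 88 + 44 + 50 + 26 + 39 + 87 + 19 = 417.
Total exposure: 5 + 5 + 6 + 5 + 2 + 3 + 6 + 4 = 36 hours.
After the second batch: Gamma(101 + 417, 21 + 36) = Gamma(518, 57).
The posterior predictive for a window of length T is Negative Binomial with variance T·α'·(β'+T)/β'² = 8·518·65/3249 = 269360/3249.

269360/3249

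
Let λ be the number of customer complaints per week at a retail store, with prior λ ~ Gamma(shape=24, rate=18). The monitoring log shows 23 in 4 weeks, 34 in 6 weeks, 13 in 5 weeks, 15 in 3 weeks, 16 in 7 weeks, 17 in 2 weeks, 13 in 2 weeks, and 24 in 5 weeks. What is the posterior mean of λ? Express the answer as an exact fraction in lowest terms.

179/52

Total count: 23 + 34 + 13 + 15 + 16 + 17 + 13 + 24 = 155.
Total exposure: 4 + 6 + 5 + 3 + 7 + 2 + 2 + 5 = 34 weeks.
The Gamma prior is conjugate for the Poisson rate, so λ | data ~ Gamma(24+155, 18+34) = Gamma(179, 52).
Posterior mean = α'/β' = 179/52.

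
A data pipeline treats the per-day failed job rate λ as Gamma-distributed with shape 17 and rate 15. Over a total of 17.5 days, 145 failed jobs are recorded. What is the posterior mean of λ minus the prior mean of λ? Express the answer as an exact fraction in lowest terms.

751/195

Total count 145 over total exposure 17.5 days.
Posterior: α' = 17 + 145 = 162, β' = 15 + 17.5 = 65/2.
Posterior mean = 162/(65/2) = 324/65; prior mean = 17/15 = 17/15. Difference = 324/65 − 17/15 = 751/195.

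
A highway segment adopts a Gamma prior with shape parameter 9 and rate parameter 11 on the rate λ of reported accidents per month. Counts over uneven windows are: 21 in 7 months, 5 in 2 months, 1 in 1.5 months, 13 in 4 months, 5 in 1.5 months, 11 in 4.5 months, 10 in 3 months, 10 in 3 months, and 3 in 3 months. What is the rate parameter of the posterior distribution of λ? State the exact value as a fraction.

Total count: 21 + 5 + 1 + 13 + 5 + 11 + 10 + 10 + 3 = 79.
Total exposure: 7 + 2 + 1.5 + 4 + 1.5 + 4.5 + 3 + 3 + 3 = 29.5 months.
The Gamma prior is conjugate for the Poisson rate, so λ | data ~ Gamma(9+79, 11+29.5) = Gamma(88, 81/2).

81/2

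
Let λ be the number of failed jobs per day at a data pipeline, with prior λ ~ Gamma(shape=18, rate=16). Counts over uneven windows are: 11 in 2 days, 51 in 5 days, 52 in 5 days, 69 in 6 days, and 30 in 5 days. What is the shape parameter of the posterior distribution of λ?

231

Total count: 11 + 51 + 52 + 69 + 30 = 213.
Total exposure: 2 + 5 + 5 + 6 + 5 = 23 days.
Conjugate update: add total count to the shape and total exposure to the rate, giving Gamma(231, 39).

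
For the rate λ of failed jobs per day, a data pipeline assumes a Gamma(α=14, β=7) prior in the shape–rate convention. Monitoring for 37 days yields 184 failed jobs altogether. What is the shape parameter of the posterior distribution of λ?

198

Total count 184 over total exposure 37 days.
Gamma(α, β) with Poisson data over total exposure Σt gives posterior Gamma(α+Σx, β+Σt) = Gamma(198, 44).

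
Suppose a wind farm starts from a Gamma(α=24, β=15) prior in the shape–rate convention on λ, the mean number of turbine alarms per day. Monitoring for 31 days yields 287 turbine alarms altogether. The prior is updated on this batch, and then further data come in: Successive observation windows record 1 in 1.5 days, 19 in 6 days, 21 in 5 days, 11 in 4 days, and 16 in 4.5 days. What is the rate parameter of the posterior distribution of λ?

Total count 287 over total exposure 31 days.
After the first batch: Gamma(24 + 287, 15 + 31) = Gamma(311, 46).
Total count: 1 + 19 + 21 + 11 + 16 = 68.
Total exposure: 1.5 + 6 + 5 + 4 + 4.5 = 21 days.
After the second batch: Gamma(311 + 68, 46 + 21) = Gamma(379, 67).

67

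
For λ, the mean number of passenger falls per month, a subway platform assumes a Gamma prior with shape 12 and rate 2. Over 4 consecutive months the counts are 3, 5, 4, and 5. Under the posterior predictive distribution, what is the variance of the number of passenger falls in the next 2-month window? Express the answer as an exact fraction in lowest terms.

116/9

Total count: 3 + 5 + 4 + 5 = 17.
Total exposure: 4 months.
Gamma(α, β) with Poisson data over total exposure Σt gives posterior Gamma(α+Σx, β+Σt) = Gamma(29, 6).
The posterior predictive for a window of length T is Negative Binomial with variance T·α'·(β'+T)/β'² = 2·29·8/36 = 116/9.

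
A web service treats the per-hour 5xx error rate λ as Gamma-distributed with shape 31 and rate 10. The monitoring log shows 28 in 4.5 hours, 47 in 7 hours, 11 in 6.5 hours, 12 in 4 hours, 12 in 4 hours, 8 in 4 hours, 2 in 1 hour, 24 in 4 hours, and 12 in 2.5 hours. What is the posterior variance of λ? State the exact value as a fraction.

Total count: 28 + 47 + 11 + 12 + 12 + 8 + 2 + 24 + 12 = 156.
Total exposure: 4.5 + 7 + 6.5 + 4 + 4 + 4 + 1 + 4 + 2.5 = 37.5 hours.
The Gamma prior is conjugate for the Poisson rate, so λ | data ~ Gamma(31+156, 10+37.5) = Gamma(187, 95/2).
Posterior variance = α'/β'² = 187/(9025/4) = 748/9025.

748/9025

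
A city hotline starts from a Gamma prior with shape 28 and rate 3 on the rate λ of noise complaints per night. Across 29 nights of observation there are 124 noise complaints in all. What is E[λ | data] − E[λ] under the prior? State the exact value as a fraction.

-55/12

Total count 124 over total exposure 29 nights.
By Gamma–Poisson conjugacy, the posterior is Gamma(α + Σx, β + Σt) = Gamma(28 + 124, 3 + 29) = Gamma(152, 32).
Posterior mean = 152/32 = 19/4; prior mean = 28/3 = 28/3. Difference = 19/4 − 28/3 = -55/12.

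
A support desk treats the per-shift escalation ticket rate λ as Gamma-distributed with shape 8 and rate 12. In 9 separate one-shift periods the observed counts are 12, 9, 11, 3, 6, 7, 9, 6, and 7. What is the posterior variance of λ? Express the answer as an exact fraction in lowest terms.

Total count: 12 + 9 + 11 + 3 + 6 + 7 + 9 + 6 + 7 = 70.
Total exposure: 9 shifts.
The Gamma prior is conjugate for the Poisson rate, so λ | data ~ Gamma(8+70, 12+9) = Gamma(78, 21).
Posterior variance = α'/β'² = 78/441 = 26/147.

26/147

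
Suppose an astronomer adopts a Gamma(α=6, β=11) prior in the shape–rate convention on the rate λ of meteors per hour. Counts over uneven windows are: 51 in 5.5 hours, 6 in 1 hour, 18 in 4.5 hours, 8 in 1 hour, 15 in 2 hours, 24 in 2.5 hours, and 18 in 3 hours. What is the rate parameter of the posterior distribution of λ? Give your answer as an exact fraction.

61/2

Total count: 51 + 6 + 18 + 8 + 15 + 24 + 18 = 140.
Total exposure: 5.5 + 1 + 4.5 + 1 + 2 + 2.5 + 3 = 19.5 hours.
Gamma(α, β) with Poisson data over total exposure Σt gives posterior Gamma(α+Σx, β+Σt) = Gamma(146, 61/2).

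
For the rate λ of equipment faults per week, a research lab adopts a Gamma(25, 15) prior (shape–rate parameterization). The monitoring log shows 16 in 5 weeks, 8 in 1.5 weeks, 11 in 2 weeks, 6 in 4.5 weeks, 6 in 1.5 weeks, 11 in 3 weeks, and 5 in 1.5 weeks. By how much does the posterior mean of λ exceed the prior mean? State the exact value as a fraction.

Total count: 16 + 8 + 11 + 6 + 6 + 11 + 5 = 63.
Total exposure: 5 + 1.5 + 2 + 4.5 + 1.5 + 3 + 1.5 = 19 weeks.
Conjugate update: add total count to the shape and total exposure to the rate, giving Gamma(88, 34).
Posterior mean = 88/34 = 44/17; prior mean = 25/15 = 5/3. Difference = 44/17 − 5/3 = 47/51.

47/51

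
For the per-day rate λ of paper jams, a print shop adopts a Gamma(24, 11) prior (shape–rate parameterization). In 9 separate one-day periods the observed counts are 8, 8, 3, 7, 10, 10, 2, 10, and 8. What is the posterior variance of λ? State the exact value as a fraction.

9/40

Total count: 8 + 8 + 3 + 7 + 10 + 10 + 2 + 10 + 8 = 66.
Total exposure: 9 days.
Conjugate update: add total count to the shape and total exposure to the rate, giving Gamma(90, 20).
Posterior variance = α'/β'² = 90/400 = 9/40.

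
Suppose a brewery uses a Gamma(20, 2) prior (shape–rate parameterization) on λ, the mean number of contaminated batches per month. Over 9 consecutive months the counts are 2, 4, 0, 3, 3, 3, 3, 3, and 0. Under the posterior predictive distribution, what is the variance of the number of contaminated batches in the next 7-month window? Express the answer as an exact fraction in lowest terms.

Total count: 2 + 4 + 0 + 3 + 3 + 3 + 3 + 3 + 0 = 21.
Total exposure: 9 months.
By Gamma–Poisson conjugacy, the posterior is Gamma(α + Σx, β + Σt) = Gamma(20 + 21, 2 + 9) = Gamma(41, 11).
The posterior predictive for a window of length T is Negative Binomial with variance T·α'·(β'+T)/β'² = 7·41·18/121 = 5166/121.

5166/121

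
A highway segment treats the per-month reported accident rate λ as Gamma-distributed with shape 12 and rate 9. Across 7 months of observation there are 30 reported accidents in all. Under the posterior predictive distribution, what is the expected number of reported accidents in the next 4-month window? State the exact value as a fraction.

21/2

Total count 30 over total exposure 7 months.
Posterior: α' = 12 + 30 = 42, β' = 9 + 7 = 16.
Predictive mean over a 4-month window = T·E[λ|data] = 4·42/16 = 21/2.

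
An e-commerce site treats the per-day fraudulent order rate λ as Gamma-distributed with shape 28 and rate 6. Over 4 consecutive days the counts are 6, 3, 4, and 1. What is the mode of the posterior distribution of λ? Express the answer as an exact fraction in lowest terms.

41/10

Total count: 6 + 3 + 4 + 1 = 14.
Total exposure: 4 days.
Posterior: α' = 28 + 14 = 42, β' = 6 + 4 = 10.
Posterior mode = (α'−1)/β' = 41/10.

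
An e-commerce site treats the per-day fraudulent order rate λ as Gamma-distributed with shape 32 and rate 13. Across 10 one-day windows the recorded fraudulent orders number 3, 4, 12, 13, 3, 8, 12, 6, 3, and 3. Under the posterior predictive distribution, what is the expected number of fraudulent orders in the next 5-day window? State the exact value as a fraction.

Total count: 3 + 4 + 12 + 13 + 3 + 8 + 12 + 6 + 3 + 3 = 67.
Total exposure: 10 days.
Conjugate update: add total count to the shape and total exposure to the rate, giving Gamma(99, 23).
Predictive mean over a 5-day window = T·E[λ|data] = 5·99/23 = 495/23.

495/23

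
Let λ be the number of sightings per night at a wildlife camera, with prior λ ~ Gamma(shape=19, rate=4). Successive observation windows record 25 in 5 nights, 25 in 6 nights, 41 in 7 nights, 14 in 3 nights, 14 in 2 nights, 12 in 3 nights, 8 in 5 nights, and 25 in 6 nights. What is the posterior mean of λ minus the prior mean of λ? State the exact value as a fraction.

Total count: 25 + 25 + 41 + 14 + 14 + 12 + 8 + 25 = 164.
Total exposure: 5 + 6 + 7 + 3 + 2 + 3 + 5 + 6 = 37 nights.
By Gamma–Poisson conjugacy, the posterior is Gamma(α + Σx, β + Σt) = Gamma(19 + 164, 4 + 37) = Gamma(183, 41).
Posterior mean = 183/41 = 183/41; prior mean = 19/4 = 19/4. Difference = 183/41 − 19/4 = -47/164.

-47/164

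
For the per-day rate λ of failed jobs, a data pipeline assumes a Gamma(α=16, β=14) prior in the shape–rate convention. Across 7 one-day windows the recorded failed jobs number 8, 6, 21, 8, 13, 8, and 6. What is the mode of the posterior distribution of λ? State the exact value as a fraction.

Total count: 8 + 6 + 21 + 8 + 13 + 8 + 6 = 70.
Total exposure: 7 days.
Conjugate update: add total count to the shape and total exposure to the rate, giving Gamma(86, 21).
Posterior mode = (α'−1)/β' = 85/21.

85/21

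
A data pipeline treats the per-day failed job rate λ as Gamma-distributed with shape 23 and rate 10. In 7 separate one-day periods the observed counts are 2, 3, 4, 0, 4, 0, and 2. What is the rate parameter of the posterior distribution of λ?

Total count: 2 + 3 + 4 + 0 + 4 + 0 + 2 = 15.
Total exposure: 7 days.
By Gamma–Poisson conjugacy, the posterior is Gamma(α + Σx, β + Σt) = Gamma(23 + 15, 10 + 7) = Gamma(38, 17).

17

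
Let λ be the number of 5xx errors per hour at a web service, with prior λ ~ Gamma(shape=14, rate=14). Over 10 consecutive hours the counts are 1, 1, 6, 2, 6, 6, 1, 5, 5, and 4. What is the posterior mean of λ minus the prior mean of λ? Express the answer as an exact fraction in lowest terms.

9/8

Total count: 1 + 1 + 6 + 2 + 6 + 6 + 1 + 5 + 5 + 4 = 37.
Total exposure: 10 hours.
Gamma(α, β) with Poisson data over total exposure Σt gives posterior Gamma(α+Σx, β+Σt) = Gamma(51, 24).
Posterior mean = 51/24 = 17/8; prior mean = 14/14 = 1. Difference = 17/8 − 1 = 9/8.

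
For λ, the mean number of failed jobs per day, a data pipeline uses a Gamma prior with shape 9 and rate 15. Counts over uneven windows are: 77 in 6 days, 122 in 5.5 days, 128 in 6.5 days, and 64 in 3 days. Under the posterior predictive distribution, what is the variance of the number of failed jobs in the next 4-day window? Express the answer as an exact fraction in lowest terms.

4000/81

Total count: 77 + 122 + 128 + 64 = 391.
Total exposure: 6 + 5.5 + 6.5 + 3 = 21 days.
By Gamma–Poisson conjugacy, the posterior is Gamma(α + Σx, β + Σt) = Gamma(9 + 391, 15 + 21) = Gamma(400, 36).
The posterior predictive for a window of length T is Negative Binomial with variance T·α'·(β'+T)/β'² = 4·400·40/1296 = 4000/81.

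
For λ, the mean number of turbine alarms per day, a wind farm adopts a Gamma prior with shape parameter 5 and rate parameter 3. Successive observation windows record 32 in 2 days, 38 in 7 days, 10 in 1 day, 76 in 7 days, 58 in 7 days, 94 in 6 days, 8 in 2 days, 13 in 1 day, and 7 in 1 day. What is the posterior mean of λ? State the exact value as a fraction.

341/37

Total count: 32 + 38 + 10 + 76 + 58 + 94 + 8 + 13 + 7 = 336.
Total exposure: 2 + 7 + 1 + 7 + 7 + 6 + 2 + 1 + 1 = 34 days.
Posterior: α' = 5 + 336 = 341, β' = 3 + 34 = 37.
Posterior mean = α'/β' = 341/37.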